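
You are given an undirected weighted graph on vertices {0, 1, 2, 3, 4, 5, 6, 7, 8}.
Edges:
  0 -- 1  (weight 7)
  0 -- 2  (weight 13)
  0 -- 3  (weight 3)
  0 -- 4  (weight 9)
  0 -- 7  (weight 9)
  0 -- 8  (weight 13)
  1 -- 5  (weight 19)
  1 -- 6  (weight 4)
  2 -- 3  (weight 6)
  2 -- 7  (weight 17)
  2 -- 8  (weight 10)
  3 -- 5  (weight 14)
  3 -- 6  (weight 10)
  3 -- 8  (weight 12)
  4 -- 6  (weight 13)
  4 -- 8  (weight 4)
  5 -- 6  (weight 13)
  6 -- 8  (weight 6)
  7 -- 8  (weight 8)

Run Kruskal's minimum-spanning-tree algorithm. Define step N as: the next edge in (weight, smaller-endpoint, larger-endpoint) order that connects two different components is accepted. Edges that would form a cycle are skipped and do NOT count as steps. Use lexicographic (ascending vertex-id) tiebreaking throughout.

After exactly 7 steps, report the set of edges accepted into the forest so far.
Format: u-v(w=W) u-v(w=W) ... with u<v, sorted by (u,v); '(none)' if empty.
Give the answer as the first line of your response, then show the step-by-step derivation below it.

0-1(w=7) 0-3(w=3) 1-6(w=4) 2-3(w=6) 4-8(w=4) 6-8(w=6) 7-8(w=8)

step 1: add edge 0-3 (w=3); MST = {0-3(w=3)}
step 2: add edge 1-6 (w=4); MST = {0-3(w=3) 1-6(w=4)}
step 3: add edge 4-8 (w=4); MST = {0-3(w=3) 1-6(w=4) 4-8(w=4)}
step 4: add edge 2-3 (w=6); MST = {0-3(w=3) 1-6(w=4) 2-3(w=6) 4-8(w=4)}
step 5: add edge 6-8 (w=6); MST = {0-3(w=3) 1-6(w=4) 2-3(w=6) 4-8(w=4) 6-8(w=6)}
step 6: add edge 0-1 (w=7); MST = {0-1(w=7) 0-3(w=3) 1-6(w=4) 2-3(w=6) 4-8(w=4) 6-8(w=6)}
step 7: add edge 7-8 (w=8); MST = {0-1(w=7) 0-3(w=3) 1-6(w=4) 2-3(w=6) 4-8(w=4) 6-8(w=6) 7-8(w=8)}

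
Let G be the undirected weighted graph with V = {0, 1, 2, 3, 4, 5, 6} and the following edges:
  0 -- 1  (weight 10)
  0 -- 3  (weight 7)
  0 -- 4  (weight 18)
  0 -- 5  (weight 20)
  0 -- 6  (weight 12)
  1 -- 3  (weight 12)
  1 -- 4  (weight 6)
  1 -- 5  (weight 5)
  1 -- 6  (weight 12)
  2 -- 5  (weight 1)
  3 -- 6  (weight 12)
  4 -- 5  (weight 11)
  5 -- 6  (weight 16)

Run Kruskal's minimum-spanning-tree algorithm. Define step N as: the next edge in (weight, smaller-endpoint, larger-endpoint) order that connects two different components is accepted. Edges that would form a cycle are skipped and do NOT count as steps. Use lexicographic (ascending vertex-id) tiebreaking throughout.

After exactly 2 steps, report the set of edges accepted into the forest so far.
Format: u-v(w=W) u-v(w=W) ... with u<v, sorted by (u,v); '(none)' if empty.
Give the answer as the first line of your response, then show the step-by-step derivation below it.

1-5(w=5) 2-5(w=1)

step 1: add edge 2-5 (w=1); MST = {2-5(w=1)}
step 2: add edge 1-5 (w=5); MST = {1-5(w=5) 2-5(w=1)}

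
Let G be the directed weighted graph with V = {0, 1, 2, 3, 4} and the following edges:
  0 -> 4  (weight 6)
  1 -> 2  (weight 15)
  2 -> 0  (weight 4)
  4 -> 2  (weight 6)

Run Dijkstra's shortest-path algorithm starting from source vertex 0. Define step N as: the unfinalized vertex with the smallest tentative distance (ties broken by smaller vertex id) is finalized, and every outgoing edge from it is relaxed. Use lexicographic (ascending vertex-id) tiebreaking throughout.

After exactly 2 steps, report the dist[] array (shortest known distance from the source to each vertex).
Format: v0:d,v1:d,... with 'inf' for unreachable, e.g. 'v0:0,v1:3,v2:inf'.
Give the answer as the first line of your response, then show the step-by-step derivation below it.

v0:0,v1:inf,v2:12,v3:inf,v4:6

step 1: dist = v0:0,v1:inf,v2:inf,v3:inf,v4:6
step 2: dist = v0:0,v1:inf,v2:12,v3:inf,v4:6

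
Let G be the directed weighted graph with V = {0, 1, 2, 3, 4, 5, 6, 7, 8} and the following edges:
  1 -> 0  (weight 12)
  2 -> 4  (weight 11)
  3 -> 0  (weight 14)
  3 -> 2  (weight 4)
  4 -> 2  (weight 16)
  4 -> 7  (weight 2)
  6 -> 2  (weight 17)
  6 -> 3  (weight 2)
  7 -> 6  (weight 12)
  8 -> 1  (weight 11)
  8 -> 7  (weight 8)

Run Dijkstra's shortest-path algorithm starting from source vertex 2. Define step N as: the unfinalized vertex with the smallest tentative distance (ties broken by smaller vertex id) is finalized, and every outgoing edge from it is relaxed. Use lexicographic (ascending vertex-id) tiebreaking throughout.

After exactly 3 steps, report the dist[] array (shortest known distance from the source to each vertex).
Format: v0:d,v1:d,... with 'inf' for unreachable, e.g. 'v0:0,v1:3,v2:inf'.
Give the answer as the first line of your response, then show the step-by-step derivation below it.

v0:inf,v1:inf,v2:0,v3:inf,v4:11,v5:inf,v6:25,v7:13,v8:inf

step 1: dist = v0:inf,v1:inf,v2:0,v3:inf,v4:11,v5:inf,v6:inf,v7:inf,v8:inf
step 2: dist = v0:inf,v1:inf,v2:0,v3:inf,v4:11,v5:inf,v6:inf,v7:13,v8:inf
step 3: dist = v0:inf,v1:inf,v2:0,v3:inf,v4:11,v5:inf,v6:25,v7:13,v8:inf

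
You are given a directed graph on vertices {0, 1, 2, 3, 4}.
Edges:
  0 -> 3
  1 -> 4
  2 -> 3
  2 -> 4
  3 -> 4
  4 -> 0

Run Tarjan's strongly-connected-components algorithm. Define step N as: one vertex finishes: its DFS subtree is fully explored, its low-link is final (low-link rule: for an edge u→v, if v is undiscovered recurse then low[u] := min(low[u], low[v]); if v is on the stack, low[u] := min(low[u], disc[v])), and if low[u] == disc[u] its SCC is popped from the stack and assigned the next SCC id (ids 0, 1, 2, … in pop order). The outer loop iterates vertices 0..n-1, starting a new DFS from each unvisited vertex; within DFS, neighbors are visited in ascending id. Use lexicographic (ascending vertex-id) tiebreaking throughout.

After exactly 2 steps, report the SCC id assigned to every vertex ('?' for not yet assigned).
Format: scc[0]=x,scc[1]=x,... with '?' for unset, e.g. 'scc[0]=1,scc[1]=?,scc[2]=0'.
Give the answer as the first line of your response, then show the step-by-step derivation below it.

scc[0]=?,scc[1]=?,scc[2]=?,scc[3]=?,scc[4]=?

step 1: low=(low[0]=0,low[1]=?,low[2]=?,low[3]=1,low[4]=0); scc=(scc[0]=?,scc[1]=?,scc[2]=?,scc[3]=?,scc[4]=?)
step 2: low=(low[0]=0,low[1]=?,low[2]=?,low[3]=0,low[4]=0); scc=(scc[0]=?,scc[1]=?,scc[2]=?,scc[3]=?,scc[4]=?)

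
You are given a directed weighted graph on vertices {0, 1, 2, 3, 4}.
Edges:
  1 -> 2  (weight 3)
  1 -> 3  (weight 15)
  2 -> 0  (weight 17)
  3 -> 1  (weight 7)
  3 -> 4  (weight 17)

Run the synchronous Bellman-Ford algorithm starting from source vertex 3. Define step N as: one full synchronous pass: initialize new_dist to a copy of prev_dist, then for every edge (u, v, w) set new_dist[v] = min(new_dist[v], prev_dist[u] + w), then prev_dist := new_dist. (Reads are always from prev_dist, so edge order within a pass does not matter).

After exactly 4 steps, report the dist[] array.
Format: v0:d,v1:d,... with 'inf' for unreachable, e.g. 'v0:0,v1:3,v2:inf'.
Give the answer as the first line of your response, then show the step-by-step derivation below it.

v0:27,v1:7,v2:10,v3:0,v4:17

step 1: dist = v0:inf,v1:7,v2:inf,v3:0,v4:17
step 2: dist = v0:inf,v1:7,v2:10,v3:0,v4:17
step 3: dist = v0:27,v1:7,v2:10,v3:0,v4:17
step 4: dist = v0:27,v1:7,v2:10,v3:0,v4:17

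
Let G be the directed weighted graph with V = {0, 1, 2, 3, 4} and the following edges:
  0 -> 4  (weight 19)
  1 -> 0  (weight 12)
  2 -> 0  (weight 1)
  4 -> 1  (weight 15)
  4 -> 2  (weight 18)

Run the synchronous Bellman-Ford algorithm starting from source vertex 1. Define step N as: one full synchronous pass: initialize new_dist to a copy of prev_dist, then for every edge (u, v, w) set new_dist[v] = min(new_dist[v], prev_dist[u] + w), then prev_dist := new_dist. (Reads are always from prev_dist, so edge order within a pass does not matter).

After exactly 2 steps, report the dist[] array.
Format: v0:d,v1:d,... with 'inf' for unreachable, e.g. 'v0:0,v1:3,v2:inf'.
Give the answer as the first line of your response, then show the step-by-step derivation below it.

v0:12,v1:0,v2:inf,v3:inf,v4:31

step 1: dist = v0:12,v1:0,v2:inf,v3:inf,v4:inf
step 2: dist = v0:12,v1:0,v2:inf,v3:inf,v4:31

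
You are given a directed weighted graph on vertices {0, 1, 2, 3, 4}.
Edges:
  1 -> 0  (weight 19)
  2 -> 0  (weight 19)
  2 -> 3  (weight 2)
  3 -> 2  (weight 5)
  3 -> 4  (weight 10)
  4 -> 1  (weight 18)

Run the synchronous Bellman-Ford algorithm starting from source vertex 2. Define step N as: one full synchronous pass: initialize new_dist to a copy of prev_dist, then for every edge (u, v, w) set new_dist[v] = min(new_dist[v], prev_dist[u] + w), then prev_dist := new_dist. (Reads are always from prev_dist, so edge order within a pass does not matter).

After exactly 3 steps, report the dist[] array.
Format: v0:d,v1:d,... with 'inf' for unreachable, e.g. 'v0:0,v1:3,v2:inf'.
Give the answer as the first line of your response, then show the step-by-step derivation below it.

v0:19,v1:30,v2:0,v3:2,v4:12

step 1: dist = v0:19,v1:inf,v2:0,v3:2,v4:inf
step 2: dist = v0:19,v1:inf,v2:0,v3:2,v4:12
step 3: dist = v0:19,v1:30,v2:0,v3:2,v4:12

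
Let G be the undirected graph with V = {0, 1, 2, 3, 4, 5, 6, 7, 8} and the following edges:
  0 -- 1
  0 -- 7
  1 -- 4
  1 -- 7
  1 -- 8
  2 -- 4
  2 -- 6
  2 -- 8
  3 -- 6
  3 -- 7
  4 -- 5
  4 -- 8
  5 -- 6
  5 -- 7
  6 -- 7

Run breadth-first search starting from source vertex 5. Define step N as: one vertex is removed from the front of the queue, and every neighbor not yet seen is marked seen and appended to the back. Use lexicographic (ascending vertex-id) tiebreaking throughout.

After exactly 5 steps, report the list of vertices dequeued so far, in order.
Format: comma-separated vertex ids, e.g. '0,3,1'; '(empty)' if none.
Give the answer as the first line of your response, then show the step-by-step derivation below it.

5,4,6,7,1

step 1: dequeue 5; queue=[4,6,7]; order=5
step 2: dequeue 4; queue=[6,7,1,2,8]; order=5,4
step 3: dequeue 6; queue=[7,1,2,8,3]; order=5,4,6
step 4: dequeue 7; queue=[1,2,8,3,0]; order=5,4,6,7
step 5: dequeue 1; queue=[2,8,3,0]; order=5,4,6,7,1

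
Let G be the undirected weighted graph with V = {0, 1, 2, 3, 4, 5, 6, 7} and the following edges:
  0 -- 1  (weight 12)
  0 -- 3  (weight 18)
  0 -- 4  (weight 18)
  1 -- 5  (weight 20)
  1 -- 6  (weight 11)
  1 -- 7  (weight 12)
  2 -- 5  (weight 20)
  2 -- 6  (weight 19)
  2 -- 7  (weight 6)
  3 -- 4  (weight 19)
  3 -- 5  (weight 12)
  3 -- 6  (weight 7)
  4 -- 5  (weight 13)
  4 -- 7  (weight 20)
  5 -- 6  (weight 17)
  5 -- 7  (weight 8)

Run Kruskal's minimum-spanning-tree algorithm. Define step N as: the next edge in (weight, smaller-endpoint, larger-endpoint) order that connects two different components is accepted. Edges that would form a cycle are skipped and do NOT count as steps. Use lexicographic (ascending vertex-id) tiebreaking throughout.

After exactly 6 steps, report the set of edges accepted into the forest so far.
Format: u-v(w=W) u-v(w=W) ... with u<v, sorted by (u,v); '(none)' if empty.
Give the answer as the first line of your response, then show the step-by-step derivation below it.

0-1(w=12) 1-6(w=11) 1-7(w=12) 2-7(w=6) 3-6(w=7) 5-7(w=8)

step 1: add edge 2-7 (w=6); MST = {2-7(w=6)}
step 2: add edge 3-6 (w=7); MST = {2-7(w=6) 3-6(w=7)}
step 3: add edge 5-7 (w=8); MST = {2-7(w=6) 3-6(w=7) 5-7(w=8)}
step 4: add edge 1-6 (w=11); MST = {1-6(w=11) 2-7(w=6) 3-6(w=7) 5-7(w=8)}
step 5: add edge 0-1 (w=12); MST = {0-1(w=12) 1-6(w=11) 2-7(w=6) 3-6(w=7) 5-7(w=8)}
step 6: add edge 1-7 (w=12); MST = {0-1(w=12) 1-6(w=11) 1-7(w=12) 2-7(w=6) 3-6(w=7) 5-7(w=8)}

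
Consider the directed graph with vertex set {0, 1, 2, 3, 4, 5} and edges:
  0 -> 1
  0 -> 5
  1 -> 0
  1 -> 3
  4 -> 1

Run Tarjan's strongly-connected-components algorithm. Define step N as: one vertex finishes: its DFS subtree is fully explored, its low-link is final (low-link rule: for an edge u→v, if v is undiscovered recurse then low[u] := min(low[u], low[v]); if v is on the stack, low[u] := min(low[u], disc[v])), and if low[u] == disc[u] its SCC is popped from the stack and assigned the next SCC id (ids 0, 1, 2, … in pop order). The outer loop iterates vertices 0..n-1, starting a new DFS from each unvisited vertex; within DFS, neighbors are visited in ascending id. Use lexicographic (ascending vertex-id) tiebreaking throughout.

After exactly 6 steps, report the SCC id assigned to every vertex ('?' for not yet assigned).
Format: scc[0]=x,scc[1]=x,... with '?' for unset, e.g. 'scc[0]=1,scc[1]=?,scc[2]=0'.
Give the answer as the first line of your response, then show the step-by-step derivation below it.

scc[0]=2,scc[1]=2,scc[2]=3,scc[3]=0,scc[4]=4,scc[5]=1

step 1: low=(low[0]=0,low[1]=0,low[2]=?,low[3]=2,low[4]=?,low[5]=?); scc=(scc[0]=?,scc[1]=?,scc[2]=?,scc[3]=0,scc[4]=?,scc[5]=?)
step 2: low=(low[0]=0,low[1]=0,low[2]=?,low[3]=2,low[4]=?,low[5]=?); scc=(scc[0]=?,scc[1]=?,scc[2]=?,scc[3]=0,scc[4]=?,scc[5]=?)
step 3: low=(low[0]=0,low[1]=0,low[2]=?,low[3]=2,low[4]=?,low[5]=3); scc=(scc[0]=?,scc[1]=?,scc[2]=?,scc[3]=0,scc[4]=?,scc[5]=1)
step 4: low=(low[0]=0,low[1]=0,low[2]=?,low[3]=2,low[4]=?,low[5]=3); scc=(scc[0]=2,scc[1]=2,scc[2]=?,scc[3]=0,scc[4]=?,scc[5]=1)
step 5: low=(low[0]=0,low[1]=0,low[2]=4,low[3]=2,low[4]=?,low[5]=3); scc=(scc[0]=2,scc[1]=2,scc[2]=3,scc[3]=0,scc[4]=?,scc[5]=1)
step 6: low=(low[0]=0,low[1]=0,low[2]=4,low[3]=2,low[4]=5,low[5]=3); scc=(scc[0]=2,scc[1]=2,scc[2]=3,scc[3]=0,scc[4]=4,scc[5]=1)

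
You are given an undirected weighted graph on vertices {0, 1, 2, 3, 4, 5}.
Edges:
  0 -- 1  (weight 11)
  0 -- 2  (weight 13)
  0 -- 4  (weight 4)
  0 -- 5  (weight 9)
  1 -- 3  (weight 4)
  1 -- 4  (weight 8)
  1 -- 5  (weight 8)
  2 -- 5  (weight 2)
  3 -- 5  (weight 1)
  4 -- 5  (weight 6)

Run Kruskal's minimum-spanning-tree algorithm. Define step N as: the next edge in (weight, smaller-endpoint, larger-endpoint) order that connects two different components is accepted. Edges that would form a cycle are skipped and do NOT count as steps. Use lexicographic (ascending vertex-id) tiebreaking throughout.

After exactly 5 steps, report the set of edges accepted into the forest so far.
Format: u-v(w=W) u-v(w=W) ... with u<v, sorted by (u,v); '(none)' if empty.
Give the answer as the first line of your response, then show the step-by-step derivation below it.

0-4(w=4) 1-3(w=4) 2-5(w=2) 3-5(w=1) 4-5(w=6)

step 1: add edge 3-5 (w=1); MST = {3-5(w=1)}
step 2: add edge 2-5 (w=2); MST = {2-5(w=2) 3-5(w=1)}
step 3: add edge 0-4 (w=4); MST = {0-4(w=4) 2-5(w=2) 3-5(w=1)}
step 4: add edge 1-3 (w=4); MST = {0-4(w=4) 1-3(w=4) 2-5(w=2) 3-5(w=1)}
step 5: add edge 4-5 (w=6); MST = {0-4(w=4) 1-3(w=4) 2-5(w=2) 3-5(w=1) 4-5(w=6)}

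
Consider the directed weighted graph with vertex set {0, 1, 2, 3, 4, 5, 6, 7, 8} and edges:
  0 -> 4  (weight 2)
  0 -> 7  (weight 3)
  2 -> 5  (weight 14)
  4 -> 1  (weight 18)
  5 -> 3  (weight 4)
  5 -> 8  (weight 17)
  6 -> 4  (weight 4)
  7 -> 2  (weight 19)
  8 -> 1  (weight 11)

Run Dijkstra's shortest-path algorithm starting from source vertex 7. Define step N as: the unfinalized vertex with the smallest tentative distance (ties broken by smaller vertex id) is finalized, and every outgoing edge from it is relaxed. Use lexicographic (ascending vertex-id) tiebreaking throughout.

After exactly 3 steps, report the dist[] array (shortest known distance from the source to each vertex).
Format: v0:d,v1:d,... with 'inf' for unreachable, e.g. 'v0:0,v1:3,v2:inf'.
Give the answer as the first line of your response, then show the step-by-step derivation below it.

v0:inf,v1:inf,v2:19,v3:37,v4:inf,v5:33,v6:inf,v7:0,v8:50

step 1: dist = v0:inf,v1:inf,v2:19,v3:inf,v4:inf,v5:inf,v6:inf,v7:0,v8:inf
step 2: dist = v0:inf,v1:inf,v2:19,v3:inf,v4:inf,v5:33,v6:inf,v7:0,v8:inf
step 3: dist = v0:inf,v1:inf,v2:19,v3:37,v4:inf,v5:33,v6:inf,v7:0,v8:50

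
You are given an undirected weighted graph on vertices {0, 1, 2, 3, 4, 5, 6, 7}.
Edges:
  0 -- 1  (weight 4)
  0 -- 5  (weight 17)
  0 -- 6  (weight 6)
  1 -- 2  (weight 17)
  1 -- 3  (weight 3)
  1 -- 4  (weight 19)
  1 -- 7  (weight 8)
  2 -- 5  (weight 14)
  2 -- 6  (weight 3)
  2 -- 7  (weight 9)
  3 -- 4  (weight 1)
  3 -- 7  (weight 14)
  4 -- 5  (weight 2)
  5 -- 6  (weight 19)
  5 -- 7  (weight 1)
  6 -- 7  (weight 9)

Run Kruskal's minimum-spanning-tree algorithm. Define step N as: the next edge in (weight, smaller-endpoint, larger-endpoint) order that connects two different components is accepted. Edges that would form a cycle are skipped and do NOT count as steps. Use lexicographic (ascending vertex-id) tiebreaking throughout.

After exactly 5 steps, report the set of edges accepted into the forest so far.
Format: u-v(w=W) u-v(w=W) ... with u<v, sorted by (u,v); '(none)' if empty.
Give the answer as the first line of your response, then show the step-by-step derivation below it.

1-3(w=3) 2-6(w=3) 3-4(w=1) 4-5(w=2) 5-7(w=1)

step 1: add edge 3-4 (w=1); MST = {3-4(w=1)}
step 2: add edge 5-7 (w=1); MST = {3-4(w=1) 5-7(w=1)}
step 3: add edge 4-5 (w=2); MST = {3-4(w=1) 4-5(w=2) 5-7(w=1)}
step 4: add edge 1-3 (w=3); MST = {1-3(w=3) 3-4(w=1) 4-5(w=2) 5-7(w=1)}
step 5: add edge 2-6 (w=3); MST = {1-3(w=3) 2-6(w=3) 3-4(w=1) 4-5(w=2) 5-7(w=1)}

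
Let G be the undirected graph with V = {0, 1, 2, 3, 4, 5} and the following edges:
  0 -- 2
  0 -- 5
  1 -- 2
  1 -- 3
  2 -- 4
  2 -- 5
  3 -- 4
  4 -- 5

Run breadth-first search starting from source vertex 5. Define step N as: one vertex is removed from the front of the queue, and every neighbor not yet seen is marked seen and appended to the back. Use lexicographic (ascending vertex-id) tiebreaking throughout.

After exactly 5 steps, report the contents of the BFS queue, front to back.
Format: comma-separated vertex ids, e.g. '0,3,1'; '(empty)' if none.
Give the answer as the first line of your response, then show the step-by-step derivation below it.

3

step 1: dequeue 5; queue=[0,2,4]; order=5
step 2: dequeue 0; queue=[2,4]; order=5,0
step 3: dequeue 2; queue=[4,1]; order=5,0,2
step 4: dequeue 4; queue=[1,3]; order=5,0,2,4
step 5: dequeue 1; queue=[3]; order=5,0,2,4,1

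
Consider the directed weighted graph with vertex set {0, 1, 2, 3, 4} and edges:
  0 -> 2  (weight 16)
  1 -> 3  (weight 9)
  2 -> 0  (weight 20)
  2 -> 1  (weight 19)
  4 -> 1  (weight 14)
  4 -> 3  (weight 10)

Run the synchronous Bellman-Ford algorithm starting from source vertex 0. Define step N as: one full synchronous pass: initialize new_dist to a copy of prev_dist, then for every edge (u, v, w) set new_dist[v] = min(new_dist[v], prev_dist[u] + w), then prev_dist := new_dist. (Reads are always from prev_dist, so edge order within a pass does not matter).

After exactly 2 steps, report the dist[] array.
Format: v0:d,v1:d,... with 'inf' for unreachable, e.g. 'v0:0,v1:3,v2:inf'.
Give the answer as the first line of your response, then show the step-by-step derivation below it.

v0:0,v1:35,v2:16,v3:inf,v4:inf

step 1: dist = v0:0,v1:inf,v2:16,v3:inf,v4:inf
step 2: dist = v0:0,v1:35,v2:16,v3:inf,v4:inf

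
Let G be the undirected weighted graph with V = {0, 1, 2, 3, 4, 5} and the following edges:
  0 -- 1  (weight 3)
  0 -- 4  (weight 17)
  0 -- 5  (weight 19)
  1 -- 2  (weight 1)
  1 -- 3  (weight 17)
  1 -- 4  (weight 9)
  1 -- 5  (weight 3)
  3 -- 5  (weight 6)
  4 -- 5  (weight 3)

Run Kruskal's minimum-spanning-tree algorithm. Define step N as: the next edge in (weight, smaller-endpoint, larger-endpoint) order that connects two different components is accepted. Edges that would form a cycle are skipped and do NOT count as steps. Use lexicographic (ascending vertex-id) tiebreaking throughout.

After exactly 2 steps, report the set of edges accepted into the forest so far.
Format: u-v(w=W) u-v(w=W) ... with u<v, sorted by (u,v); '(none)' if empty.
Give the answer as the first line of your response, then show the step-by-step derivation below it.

0-1(w=3) 1-2(w=1)

step 1: add edge 1-2 (w=1); MST = {1-2(w=1)}
step 2: add edge 0-1 (w=3); MST = {0-1(w=3) 1-2(w=1)}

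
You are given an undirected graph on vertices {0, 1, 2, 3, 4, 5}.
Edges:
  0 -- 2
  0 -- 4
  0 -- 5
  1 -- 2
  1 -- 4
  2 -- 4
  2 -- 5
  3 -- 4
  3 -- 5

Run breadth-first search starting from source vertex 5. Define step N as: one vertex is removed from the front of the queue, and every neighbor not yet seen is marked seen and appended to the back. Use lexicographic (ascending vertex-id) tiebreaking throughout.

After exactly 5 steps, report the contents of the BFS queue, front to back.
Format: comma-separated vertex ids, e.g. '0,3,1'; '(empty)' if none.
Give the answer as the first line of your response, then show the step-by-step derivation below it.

1

step 1: dequeue 5; queue=[0,2,3]; order=5
step 2: dequeue 0; queue=[2,3,4]; order=5,0
step 3: dequeue 2; queue=[3,4,1]; order=5,0,2
step 4: dequeue 3; queue=[4,1]; order=5,0,2,3
step 5: dequeue 4; queue=[1]; order=5,0,2,3,4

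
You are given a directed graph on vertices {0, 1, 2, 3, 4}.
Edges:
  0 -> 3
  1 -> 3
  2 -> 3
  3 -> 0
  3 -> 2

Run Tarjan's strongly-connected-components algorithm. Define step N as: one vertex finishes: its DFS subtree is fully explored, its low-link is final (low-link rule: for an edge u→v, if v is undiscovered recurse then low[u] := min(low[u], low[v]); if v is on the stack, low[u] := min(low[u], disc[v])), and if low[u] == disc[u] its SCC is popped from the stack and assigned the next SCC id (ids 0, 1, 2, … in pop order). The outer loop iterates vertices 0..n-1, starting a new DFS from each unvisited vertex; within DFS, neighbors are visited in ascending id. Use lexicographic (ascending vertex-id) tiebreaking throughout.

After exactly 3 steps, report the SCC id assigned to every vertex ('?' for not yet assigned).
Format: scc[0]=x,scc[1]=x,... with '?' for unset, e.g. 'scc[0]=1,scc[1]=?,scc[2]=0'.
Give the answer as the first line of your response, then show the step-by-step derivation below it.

scc[0]=0,scc[1]=?,scc[2]=0,scc[3]=0,scc[4]=?

step 1: low=(low[0]=0,low[1]=?,low[2]=1,low[3]=0,low[4]=?); scc=(scc[0]=?,scc[1]=?,scc[2]=?,scc[3]=?,scc[4]=?)
step 2: low=(low[0]=0,low[1]=?,low[2]=1,low[3]=0,low[4]=?); scc=(scc[0]=?,scc[1]=?,scc[2]=?,scc[3]=?,scc[4]=?)
step 3: low=(low[0]=0,low[1]=?,low[2]=1,low[3]=0,low[4]=?); scc=(scc[0]=0,scc[1]=?,scc[2]=0,scc[3]=0,scc[4]=?)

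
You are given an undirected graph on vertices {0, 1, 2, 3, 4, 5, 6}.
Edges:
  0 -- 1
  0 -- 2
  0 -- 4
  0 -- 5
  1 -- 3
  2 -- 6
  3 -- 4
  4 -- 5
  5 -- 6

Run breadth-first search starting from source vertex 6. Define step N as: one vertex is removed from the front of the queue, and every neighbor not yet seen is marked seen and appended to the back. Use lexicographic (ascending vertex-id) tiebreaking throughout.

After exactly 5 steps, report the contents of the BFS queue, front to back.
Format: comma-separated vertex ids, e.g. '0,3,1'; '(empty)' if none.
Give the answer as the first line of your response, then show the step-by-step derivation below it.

1,3

step 1: dequeue 6; queue=[2,5]; order=6
step 2: dequeue 2; queue=[5,0]; order=6,2
step 3: dequeue 5; queue=[0,4]; order=6,2,5
step 4: dequeue 0; queue=[4,1]; order=6,2,5,0
step 5: dequeue 4; queue=[1,3]; order=6,2,5,0,4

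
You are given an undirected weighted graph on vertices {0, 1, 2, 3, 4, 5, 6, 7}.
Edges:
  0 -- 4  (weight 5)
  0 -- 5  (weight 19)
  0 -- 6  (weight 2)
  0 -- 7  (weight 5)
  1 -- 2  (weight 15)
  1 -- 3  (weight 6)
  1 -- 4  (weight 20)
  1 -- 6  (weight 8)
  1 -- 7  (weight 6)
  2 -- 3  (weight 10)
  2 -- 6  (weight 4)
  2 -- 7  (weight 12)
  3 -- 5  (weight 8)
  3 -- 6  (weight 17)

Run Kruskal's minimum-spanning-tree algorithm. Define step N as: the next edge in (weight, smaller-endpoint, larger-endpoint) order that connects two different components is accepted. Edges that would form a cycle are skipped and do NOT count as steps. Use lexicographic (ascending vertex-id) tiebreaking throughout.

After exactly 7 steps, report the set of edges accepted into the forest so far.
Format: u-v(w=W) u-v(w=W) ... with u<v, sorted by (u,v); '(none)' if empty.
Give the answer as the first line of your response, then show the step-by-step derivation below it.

0-4(w=5) 0-6(w=2) 0-7(w=5) 1-3(w=6) 1-7(w=6) 2-6(w=4) 3-5(w=8)

step 1: add edge 0-6 (w=2); MST = {0-6(w=2)}
step 2: add edge 2-6 (w=4); MST = {0-6(w=2) 2-6(w=4)}
step 3: add edge 0-4 (w=5); MST = {0-4(w=5) 0-6(w=2) 2-6(w=4)}
step 4: add edge 0-7 (w=5); MST = {0-4(w=5) 0-6(w=2) 0-7(w=5) 2-6(w=4)}
step 5: add edge 1-3 (w=6); MST = {0-4(w=5) 0-6(w=2) 0-7(w=5) 1-3(w=6) 2-6(w=4)}
step 6: add edge 1-7 (w=6); MST = {0-4(w=5) 0-6(w=2) 0-7(w=5) 1-3(w=6) 1-7(w=6) 2-6(w=4)}
step 7: add edge 3-5 (w=8); MST = {0-4(w=5) 0-6(w=2) 0-7(w=5) 1-3(w=6) 1-7(w=6) 2-6(w=4) 3-5(w=8)}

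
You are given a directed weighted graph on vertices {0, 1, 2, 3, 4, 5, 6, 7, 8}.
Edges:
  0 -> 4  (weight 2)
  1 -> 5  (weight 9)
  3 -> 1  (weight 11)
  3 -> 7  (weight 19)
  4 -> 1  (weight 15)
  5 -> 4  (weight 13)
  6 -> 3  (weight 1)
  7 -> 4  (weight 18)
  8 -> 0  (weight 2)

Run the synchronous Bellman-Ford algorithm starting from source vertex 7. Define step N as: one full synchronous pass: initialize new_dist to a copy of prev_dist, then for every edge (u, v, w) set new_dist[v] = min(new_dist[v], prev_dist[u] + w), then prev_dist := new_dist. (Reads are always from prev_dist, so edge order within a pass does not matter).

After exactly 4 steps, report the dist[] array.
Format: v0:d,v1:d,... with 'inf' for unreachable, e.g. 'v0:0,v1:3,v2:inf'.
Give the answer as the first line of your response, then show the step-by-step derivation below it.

v0:inf,v1:33,v2:inf,v3:inf,v4:18,v5:42,v6:inf,v7:0,v8:inf

step 1: dist = v0:inf,v1:inf,v2:inf,v3:inf,v4:18,v5:inf,v6:inf,v7:0,v8:inf
step 2: dist = v0:inf,v1:33,v2:inf,v3:inf,v4:18,v5:inf,v6:inf,v7:0,v8:inf
step 3: dist = v0:inf,v1:33,v2:inf,v3:inf,v4:18,v5:42,v6:inf,v7:0,v8:inf
step 4: dist = v0:inf,v1:33,v2:inf,v3:inf,v4:18,v5:42,v6:inf,v7:0,v8:inf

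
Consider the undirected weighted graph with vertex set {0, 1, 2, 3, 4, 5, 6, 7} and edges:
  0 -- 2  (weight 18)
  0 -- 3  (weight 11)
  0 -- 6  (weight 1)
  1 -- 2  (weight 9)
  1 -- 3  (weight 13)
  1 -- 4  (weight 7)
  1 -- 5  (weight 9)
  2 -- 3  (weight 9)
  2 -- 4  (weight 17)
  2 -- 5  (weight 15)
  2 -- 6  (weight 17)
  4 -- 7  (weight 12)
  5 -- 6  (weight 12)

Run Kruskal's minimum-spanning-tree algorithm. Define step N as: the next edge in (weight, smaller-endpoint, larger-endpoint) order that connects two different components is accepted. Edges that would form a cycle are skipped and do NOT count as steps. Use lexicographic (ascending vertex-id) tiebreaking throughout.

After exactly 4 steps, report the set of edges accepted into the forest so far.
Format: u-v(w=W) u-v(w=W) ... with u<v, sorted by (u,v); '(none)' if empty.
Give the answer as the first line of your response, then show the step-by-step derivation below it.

0-6(w=1) 1-2(w=9) 1-4(w=7) 1-5(w=9)

step 1: add edge 0-6 (w=1); MST = {0-6(w=1)}
step 2: add edge 1-4 (w=7); MST = {0-6(w=1) 1-4(w=7)}
step 3: add edge 1-2 (w=9); MST = {0-6(w=1) 1-2(w=9) 1-4(w=7)}
step 4: add edge 1-5 (w=9); MST = {0-6(w=1) 1-2(w=9) 1-4(w=7) 1-5(w=9)}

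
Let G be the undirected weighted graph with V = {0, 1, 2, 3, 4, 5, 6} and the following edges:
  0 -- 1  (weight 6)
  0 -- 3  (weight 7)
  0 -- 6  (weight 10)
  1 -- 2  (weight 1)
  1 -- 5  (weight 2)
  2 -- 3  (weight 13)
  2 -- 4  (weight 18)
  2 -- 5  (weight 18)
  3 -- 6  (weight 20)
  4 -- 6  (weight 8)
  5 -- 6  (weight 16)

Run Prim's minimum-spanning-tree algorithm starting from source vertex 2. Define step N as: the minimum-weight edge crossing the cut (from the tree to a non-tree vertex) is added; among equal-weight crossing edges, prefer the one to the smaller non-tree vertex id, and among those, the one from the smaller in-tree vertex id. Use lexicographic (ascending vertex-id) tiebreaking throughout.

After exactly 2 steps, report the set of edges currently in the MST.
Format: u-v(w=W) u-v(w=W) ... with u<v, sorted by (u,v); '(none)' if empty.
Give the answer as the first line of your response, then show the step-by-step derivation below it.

1-2(w=1) 1-5(w=2)

step 1: add edge 1-2 (w=1); MST = {1-2(w=1)}
step 2: add edge 1-5 (w=2); MST = {1-2(w=1) 1-5(w=2)}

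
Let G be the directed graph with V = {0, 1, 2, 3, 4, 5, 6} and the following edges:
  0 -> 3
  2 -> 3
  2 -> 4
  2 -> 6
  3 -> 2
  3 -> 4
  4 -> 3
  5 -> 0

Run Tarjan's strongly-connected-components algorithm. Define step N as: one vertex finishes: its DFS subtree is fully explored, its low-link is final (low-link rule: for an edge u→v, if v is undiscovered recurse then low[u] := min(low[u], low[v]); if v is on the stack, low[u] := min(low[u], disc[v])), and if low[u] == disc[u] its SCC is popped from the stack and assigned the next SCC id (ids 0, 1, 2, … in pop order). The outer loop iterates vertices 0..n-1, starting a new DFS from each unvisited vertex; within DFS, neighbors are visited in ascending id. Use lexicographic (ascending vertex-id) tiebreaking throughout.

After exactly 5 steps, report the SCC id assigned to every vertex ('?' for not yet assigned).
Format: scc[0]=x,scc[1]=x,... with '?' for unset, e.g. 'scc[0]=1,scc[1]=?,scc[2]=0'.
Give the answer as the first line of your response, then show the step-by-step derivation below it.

scc[0]=2,scc[1]=?,scc[2]=1,scc[3]=1,scc[4]=1,scc[5]=?,scc[6]=0

step 1: low=(low[0]=0,low[1]=?,low[2]=1,low[3]=1,low[4]=1,low[5]=?,low[6]=?); scc=(scc[0]=?,scc[1]=?,scc[2]=?,scc[3]=?,scc[4]=?,scc[5]=?,scc[6]=?)
step 2: low=(low[0]=0,low[1]=?,low[2]=1,low[3]=1,low[4]=1,low[5]=?,low[6]=4); scc=(scc[0]=?,scc[1]=?,scc[2]=?,scc[3]=?,scc[4]=?,scc[5]=?,scc[6]=0)
step 3: low=(low[0]=0,low[1]=?,low[2]=1,low[3]=1,low[4]=1,low[5]=?,low[6]=4); scc=(scc[0]=?,scc[1]=?,scc[2]=?,scc[3]=?,scc[4]=?,scc[5]=?,scc[6]=0)
step 4: low=(low[0]=0,low[1]=?,low[2]=1,low[3]=1,low[4]=1,low[5]=?,low[6]=4); scc=(scc[0]=?,scc[1]=?,scc[2]=1,scc[3]=1,scc[4]=1,scc[5]=?,scc[6]=0)
step 5: low=(low[0]=0,low[1]=?,low[2]=1,low[3]=1,low[4]=1,low[5]=?,low[6]=4); scc=(scc[0]=2,scc[1]=?,scc[2]=1,scc[3]=1,scc[4]=1,scc[5]=?,scc[6]=0)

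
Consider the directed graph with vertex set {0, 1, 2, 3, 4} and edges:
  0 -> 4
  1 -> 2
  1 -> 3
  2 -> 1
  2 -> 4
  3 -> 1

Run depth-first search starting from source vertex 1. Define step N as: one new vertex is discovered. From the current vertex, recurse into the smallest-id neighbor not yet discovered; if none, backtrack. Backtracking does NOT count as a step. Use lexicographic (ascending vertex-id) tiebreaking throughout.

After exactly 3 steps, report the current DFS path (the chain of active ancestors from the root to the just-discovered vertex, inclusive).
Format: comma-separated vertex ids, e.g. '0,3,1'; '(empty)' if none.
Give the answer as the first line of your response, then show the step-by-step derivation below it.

1,2,4

step 1: discover 1; path=1; order=1
step 2: discover 2; path=1>2; order=1,2
step 3: discover 4; path=1>2>4; order=1,2,4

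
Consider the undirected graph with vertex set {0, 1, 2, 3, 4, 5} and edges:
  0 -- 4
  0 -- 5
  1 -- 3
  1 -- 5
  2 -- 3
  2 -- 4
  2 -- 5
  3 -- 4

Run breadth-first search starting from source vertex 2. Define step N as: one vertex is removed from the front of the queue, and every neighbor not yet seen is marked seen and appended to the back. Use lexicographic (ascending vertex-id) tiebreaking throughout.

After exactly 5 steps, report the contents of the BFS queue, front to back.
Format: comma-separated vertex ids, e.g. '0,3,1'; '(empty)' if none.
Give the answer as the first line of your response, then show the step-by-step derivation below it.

0

step 1: dequeue 2; queue=[3,4,5]; order=2
step 2: dequeue 3; queue=[4,5,1]; order=2,3
step 3: dequeue 4; queue=[5,1,0]; order=2,3,4
step 4: dequeue 5; queue=[1,0]; order=2,3,4,5
step 5: dequeue 1; queue=[0]; order=2,3,4,5,1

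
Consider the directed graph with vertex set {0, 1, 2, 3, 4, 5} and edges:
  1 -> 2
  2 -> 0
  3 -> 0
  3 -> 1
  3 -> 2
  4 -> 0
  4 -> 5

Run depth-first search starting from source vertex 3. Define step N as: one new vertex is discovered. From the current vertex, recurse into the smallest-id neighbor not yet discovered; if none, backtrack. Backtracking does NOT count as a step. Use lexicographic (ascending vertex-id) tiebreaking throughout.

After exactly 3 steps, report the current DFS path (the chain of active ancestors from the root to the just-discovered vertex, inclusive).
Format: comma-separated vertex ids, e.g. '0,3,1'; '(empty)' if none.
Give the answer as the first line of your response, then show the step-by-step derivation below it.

3,1

step 1: discover 3; path=3; order=3
step 2: discover 0; path=3>0; order=3,0
step 3: discover 1; path=3>1; order=3,0,1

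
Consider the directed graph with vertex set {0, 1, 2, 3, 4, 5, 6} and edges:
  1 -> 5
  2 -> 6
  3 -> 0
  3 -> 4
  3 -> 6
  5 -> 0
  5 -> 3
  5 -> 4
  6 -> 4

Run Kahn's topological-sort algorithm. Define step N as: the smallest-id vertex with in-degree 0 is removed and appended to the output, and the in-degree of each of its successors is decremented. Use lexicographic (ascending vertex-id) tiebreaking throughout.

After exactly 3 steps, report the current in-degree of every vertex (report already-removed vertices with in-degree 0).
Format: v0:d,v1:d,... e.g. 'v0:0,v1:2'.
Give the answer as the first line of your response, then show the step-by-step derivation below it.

v0:1,v1:0,v2:0,v3:0,v4:2,v5:0,v6:1

step 1: output 1; order=[1]; indeg=(2,0,0,1,3,0,2)
step 2: output 2; order=[1,2]; indeg=(2,0,0,1,3,0,1)
step 3: output 5; order=[1,2,5]; indeg=(1,0,0,0,2,0,1)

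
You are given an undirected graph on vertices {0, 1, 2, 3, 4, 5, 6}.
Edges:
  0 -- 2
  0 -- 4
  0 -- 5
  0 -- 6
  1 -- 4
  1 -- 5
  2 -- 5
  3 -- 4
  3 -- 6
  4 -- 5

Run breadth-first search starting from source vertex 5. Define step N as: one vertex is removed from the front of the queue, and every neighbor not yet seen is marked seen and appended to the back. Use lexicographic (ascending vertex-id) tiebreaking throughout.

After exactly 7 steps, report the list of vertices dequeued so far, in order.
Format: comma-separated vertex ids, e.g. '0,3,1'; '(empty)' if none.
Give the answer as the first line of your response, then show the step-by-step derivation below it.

5,0,1,2,4,6,3

step 1: dequeue 5; queue=[0,1,2,4]; order=5
step 2: dequeue 0; queue=[1,2,4,6]; order=5,0
step 3: dequeue 1; queue=[2,4,6]; order=5,0,1
step 4: dequeue 2; queue=[4,6]; order=5,0,1,2
step 5: dequeue 4; queue=[6,3]; order=5,0,1,2,4
step 6: dequeue 6; queue=[3]; order=5,0,1,2,4,6
step 7: dequeue 3; queue=[(empty)]; order=5,0,1,2,4,6,3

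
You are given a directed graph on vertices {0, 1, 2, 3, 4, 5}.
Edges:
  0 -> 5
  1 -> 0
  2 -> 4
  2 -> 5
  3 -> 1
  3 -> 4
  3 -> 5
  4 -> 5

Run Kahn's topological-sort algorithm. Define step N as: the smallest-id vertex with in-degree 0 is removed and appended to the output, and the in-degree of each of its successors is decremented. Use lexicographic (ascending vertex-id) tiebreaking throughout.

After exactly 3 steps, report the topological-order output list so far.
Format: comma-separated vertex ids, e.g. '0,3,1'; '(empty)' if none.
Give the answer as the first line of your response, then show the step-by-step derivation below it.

2,3,1

step 1: output 2; order=[2]; indeg=(1,1,0,0,1,3)
step 2: output 3; order=[2,3]; indeg=(1,0,0,0,0,2)
step 3: output 1; order=[2,3,1]; indeg=(0,0,0,0,0,2)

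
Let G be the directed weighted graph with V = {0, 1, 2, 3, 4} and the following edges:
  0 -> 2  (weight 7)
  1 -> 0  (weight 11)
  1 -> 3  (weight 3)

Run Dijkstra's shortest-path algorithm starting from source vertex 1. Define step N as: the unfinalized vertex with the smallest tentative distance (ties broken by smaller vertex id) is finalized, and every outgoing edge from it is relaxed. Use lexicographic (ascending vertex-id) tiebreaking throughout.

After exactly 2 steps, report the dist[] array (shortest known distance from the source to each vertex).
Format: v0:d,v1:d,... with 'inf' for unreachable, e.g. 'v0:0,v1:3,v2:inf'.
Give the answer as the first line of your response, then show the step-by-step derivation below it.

v0:11,v1:0,v2:inf,v3:3,v4:inf

step 1: dist = v0:11,v1:0,v2:inf,v3:3,v4:inf
step 2: dist = v0:11,v1:0,v2:inf,v3:3,v4:inf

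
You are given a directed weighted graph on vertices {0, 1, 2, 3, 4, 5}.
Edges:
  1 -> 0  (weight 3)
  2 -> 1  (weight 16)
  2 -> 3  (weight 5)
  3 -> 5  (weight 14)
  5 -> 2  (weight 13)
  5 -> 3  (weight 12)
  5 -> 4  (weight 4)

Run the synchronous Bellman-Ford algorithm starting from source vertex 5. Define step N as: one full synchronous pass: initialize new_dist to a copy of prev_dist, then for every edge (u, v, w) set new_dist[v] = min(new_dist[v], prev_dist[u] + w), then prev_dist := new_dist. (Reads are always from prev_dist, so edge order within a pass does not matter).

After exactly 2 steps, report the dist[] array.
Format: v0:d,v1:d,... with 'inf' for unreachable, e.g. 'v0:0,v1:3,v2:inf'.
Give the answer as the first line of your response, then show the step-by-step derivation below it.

v0:inf,v1:29,v2:13,v3:12,v4:4,v5:0

step 1: dist = v0:inf,v1:inf,v2:13,v3:12,v4:4,v5:0
step 2: dist = v0:inf,v1:29,v2:13,v3:12,v4:4,v5:0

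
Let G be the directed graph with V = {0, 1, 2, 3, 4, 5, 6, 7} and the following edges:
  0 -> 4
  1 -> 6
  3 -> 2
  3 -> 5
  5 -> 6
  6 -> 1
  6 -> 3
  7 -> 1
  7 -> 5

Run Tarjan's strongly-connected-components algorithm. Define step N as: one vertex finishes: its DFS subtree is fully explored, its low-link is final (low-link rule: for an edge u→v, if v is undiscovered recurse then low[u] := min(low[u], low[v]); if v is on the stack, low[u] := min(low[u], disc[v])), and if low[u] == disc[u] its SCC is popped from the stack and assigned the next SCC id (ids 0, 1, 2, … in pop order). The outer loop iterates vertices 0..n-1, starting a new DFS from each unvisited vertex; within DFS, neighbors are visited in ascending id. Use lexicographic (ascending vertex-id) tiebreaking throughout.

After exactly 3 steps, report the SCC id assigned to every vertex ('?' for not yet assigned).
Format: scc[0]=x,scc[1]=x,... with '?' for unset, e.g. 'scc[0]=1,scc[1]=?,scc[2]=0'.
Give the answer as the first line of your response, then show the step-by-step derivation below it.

scc[0]=1,scc[1]=?,scc[2]=2,scc[3]=?,scc[4]=0,scc[5]=?,scc[6]=?,scc[7]=?

step 1: low=(low[0]=0,low[1]=?,low[2]=?,low[3]=?,low[4]=1,low[5]=?,low[6]=?,low[7]=?); scc=(scc[0]=?,scc[1]=?,scc[2]=?,scc[3]=?,scc[4]=0,scc[5]=?,scc[6]=?,scc[7]=?)
step 2: low=(low[0]=0,low[1]=?,low[2]=?,low[3]=?,low[4]=1,low[5]=?,low[6]=?,low[7]=?); scc=(scc[0]=1,scc[1]=?,scc[2]=?,scc[3]=?,scc[4]=0,scc[5]=?,scc[6]=?,scc[7]=?)
step 3: low=(low[0]=0,low[1]=2,low[2]=5,low[3]=4,low[4]=1,low[5]=?,low[6]=2,low[7]=?); scc=(scc[0]=1,scc[1]=?,scc[2]=2,scc[3]=?,scc[4]=0,scc[5]=?,scc[6]=?,scc[7]=?)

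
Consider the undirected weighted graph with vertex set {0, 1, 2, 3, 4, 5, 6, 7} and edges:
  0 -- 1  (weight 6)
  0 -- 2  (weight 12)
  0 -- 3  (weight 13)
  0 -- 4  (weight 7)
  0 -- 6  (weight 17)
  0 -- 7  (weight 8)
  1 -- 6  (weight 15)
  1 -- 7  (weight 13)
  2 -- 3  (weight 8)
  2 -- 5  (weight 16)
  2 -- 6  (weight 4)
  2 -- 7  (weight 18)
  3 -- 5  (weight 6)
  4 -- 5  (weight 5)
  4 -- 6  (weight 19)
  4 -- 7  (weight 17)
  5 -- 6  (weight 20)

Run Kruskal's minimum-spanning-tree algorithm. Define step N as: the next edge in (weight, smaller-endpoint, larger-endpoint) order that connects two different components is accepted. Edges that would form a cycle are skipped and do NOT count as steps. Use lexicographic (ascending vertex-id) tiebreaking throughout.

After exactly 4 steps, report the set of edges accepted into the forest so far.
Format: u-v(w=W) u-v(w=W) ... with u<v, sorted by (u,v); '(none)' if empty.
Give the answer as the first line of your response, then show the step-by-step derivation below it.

0-1(w=6) 2-6(w=4) 3-5(w=6) 4-5(w=5)

step 1: add edge 2-6 (w=4); MST = {2-6(w=4)}
step 2: add edge 4-5 (w=5); MST = {2-6(w=4) 4-5(w=5)}
step 3: add edge 0-1 (w=6); MST = {0-1(w=6) 2-6(w=4) 4-5(w=5)}
step 4: add edge 3-5 (w=6); MST = {0-1(w=6) 2-6(w=4) 3-5(w=6) 4-5(w=5)}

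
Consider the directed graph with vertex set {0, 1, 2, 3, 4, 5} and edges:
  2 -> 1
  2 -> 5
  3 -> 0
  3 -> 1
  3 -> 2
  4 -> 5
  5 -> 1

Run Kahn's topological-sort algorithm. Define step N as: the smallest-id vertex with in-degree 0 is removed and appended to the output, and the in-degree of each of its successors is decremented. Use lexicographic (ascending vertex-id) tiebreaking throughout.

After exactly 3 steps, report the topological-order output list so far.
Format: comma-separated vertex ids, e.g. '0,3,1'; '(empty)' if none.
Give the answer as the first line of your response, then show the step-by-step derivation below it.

3,0,2

step 1: output 3; order=[3]; indeg=(0,2,0,0,0,2)
step 2: output 0; order=[3,0]; indeg=(0,2,0,0,0,2)
step 3: output 2; order=[3,0,2]; indeg=(0,1,0,0,0,1)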